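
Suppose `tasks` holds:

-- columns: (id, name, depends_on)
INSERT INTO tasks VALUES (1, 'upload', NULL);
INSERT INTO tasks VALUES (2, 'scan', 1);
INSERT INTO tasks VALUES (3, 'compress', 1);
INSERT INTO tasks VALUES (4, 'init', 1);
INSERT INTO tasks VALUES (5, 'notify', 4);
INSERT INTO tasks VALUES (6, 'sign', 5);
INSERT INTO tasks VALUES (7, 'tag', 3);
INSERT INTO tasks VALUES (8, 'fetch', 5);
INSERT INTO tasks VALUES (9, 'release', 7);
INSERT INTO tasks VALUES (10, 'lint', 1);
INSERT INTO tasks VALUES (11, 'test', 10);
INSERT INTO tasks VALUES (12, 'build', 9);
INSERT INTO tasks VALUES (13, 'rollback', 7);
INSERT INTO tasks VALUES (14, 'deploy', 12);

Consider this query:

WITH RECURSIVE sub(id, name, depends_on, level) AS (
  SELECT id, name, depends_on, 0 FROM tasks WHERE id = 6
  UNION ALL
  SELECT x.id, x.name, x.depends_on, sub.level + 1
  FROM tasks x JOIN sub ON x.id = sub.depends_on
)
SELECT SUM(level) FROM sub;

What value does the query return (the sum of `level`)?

6

Base: id=6 (sign), depends_on=5, level 0.
Iteration 1: join on id=5 -> notify (id 5, depends_on=4, level 1).
Iteration 2: join on id=4 -> init (id 4, depends_on=1, level 2).
Iteration 3: join on id=1 -> upload (id 1, depends_on=NULL, level 3).
Iteration 4: depends_on is NULL; no match; recursion stops.
SUM(level) = 0 + 1 + 2 + 3 = 6.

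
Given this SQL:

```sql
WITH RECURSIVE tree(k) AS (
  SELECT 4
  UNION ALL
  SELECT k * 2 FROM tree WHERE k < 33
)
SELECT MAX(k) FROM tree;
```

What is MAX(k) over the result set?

64

Base: k=4.
Iteration 1: 4 < 33 holds -> k = 4 * 2 = 8.
Iteration 2: 8 < 33 holds -> k = 8 * 2 = 16.
Iteration 3: 16 < 33 holds -> k = 16 * 2 = 32.
Iteration 4: 32 < 33 holds -> k = 32 * 2 = 64.
Iteration 5: 64 < 33 fails; recursion stops.
k values: 4, 8, 16, 32, 64; the maximum is 64.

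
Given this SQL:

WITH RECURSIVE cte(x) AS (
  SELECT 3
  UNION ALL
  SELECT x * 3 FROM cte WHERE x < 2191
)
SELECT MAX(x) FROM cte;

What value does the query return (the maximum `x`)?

6561

Base: x=3.
Iteration 1: 3 < 2191 holds -> x = 3 * 3 = 9.
Iteration 2: 9 < 2191 holds -> x = 9 * 3 = 27.
Iteration 3: 27 < 2191 holds -> x = 27 * 3 = 81.
Iteration 4: 81 < 2191 holds -> x = 81 * 3 = 243.
Iteration 5: 243 < 2191 holds -> x = 243 * 3 = 729.
Iteration 6: 729 < 2191 holds -> x = 729 * 3 = 2187.
Iteration 7: 2187 < 2191 holds -> x = 2187 * 3 = 6561.
Iteration 8: 6561 < 2191 fails; recursion stops.
x values: 3, 9, 27, 81, 243, 729, 2187, 6561; the maximum is 6561.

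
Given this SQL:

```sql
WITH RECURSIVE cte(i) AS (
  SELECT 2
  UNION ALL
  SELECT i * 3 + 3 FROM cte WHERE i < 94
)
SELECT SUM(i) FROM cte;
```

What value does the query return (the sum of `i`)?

416

Base: i=2.
Iteration 1: 2 < 94 holds -> i = 2 * 3 + 3 = 9.
Iteration 2: 9 < 94 holds -> i = 9 * 3 + 3 = 30.
Iteration 3: 30 < 94 holds -> i = 30 * 3 + 3 = 93.
Iteration 4: 93 < 94 holds -> i = 93 * 3 + 3 = 282.
Iteration 5: 282 < 94 fails; recursion stops.
SUM(i) = 2 + 9 + 30 + 93 + 282 = 416.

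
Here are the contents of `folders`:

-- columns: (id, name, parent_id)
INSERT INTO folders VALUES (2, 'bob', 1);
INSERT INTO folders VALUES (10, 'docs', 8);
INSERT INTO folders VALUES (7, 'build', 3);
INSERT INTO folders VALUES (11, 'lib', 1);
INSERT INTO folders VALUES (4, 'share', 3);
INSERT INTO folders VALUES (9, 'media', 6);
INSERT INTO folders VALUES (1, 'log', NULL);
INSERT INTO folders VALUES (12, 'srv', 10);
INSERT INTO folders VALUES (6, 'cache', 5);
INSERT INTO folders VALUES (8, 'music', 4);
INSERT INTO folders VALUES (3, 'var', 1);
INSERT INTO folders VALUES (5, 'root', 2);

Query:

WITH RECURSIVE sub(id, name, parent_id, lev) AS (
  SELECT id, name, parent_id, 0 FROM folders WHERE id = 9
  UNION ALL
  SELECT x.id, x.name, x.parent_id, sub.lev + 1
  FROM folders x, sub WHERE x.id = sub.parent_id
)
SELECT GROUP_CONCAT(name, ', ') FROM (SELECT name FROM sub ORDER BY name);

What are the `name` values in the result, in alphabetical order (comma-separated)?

bob, cache, log, media, root

Base: id=9 (media), parent_id=6, lev 0.
Iteration 1: join on id=6 -> cache (id 6, parent_id=5, lev 1).
Iteration 2: join on id=5 -> root (id 5, parent_id=2, lev 2).
Iteration 3: join on id=2 -> bob (id 2, parent_id=1, lev 3).
Iteration 4: join on id=1 -> log (id 1, parent_id=NULL, lev 4).
Iteration 5: parent_id is NULL; no match; recursion stops.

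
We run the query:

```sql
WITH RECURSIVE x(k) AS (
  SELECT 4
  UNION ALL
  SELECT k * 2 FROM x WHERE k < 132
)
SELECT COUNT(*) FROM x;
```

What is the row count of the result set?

7

Base: k=4.
Iteration 1: 4 < 132 holds -> k = 4 * 2 = 8.
Iteration 2: 8 < 132 holds -> k = 8 * 2 = 16.
Iteration 3: 16 < 132 holds -> k = 16 * 2 = 32.
Iteration 4: 32 < 132 holds -> k = 32 * 2 = 64.
Iteration 5: 64 < 132 holds -> k = 64 * 2 = 128.
Iteration 6: 128 < 132 holds -> k = 128 * 2 = 256.
Iteration 7: 256 < 132 fails; recursion stops.
Total rows emitted: 7.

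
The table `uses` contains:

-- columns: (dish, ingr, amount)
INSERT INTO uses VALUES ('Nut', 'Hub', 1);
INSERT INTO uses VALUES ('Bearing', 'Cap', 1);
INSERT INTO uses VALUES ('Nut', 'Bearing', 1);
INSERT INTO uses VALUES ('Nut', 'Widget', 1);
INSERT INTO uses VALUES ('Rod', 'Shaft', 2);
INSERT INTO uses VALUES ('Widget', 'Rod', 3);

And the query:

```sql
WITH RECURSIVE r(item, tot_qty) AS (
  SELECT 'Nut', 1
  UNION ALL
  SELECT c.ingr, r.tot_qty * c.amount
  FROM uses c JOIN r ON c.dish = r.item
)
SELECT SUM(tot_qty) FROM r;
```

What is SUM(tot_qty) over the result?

14

Base: (Nut, tot_qty=1).
Iteration 1: components of {Nut} -> Bearing = 1*1 = 1, Hub = 1*1 = 1, Widget = 1*1 = 1.
Iteration 2: components of {Bearing,Hub,Widget} -> Cap = 1*1 = 1, Rod = 1*3 = 3.
Iteration 3: components of {Cap,Rod} -> Shaft = 3*2 = 6.
Iteration 4: no further components; recursion stops.
SUM(tot_qty) = 1 + 1 + 1 + 1 + 3 + 1 + 6 = 14.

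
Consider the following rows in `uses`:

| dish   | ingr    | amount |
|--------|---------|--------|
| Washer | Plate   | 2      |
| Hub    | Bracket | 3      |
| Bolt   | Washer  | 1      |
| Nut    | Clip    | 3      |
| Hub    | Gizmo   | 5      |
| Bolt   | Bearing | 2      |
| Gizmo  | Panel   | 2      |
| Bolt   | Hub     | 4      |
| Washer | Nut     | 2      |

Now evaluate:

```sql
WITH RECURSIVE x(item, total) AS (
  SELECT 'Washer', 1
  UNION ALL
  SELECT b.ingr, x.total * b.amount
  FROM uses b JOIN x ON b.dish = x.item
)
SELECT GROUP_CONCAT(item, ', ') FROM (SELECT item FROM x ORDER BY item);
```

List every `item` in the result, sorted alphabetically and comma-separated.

Clip, Nut, Plate, Washer

Base: (Washer, total=1).
Iteration 1: components of {Washer} -> Nut = 1*2 = 2, Plate = 1*2 = 2.
Iteration 2: components of {Nut,Plate} -> Clip = 2*3 = 6.
Iteration 3: no further components; recursion stops.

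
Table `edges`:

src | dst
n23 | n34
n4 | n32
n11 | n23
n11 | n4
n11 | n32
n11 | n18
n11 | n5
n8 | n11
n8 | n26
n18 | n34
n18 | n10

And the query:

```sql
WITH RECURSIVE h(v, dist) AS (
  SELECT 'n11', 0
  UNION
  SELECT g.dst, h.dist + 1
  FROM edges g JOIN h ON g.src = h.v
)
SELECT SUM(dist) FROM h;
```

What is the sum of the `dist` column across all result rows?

11

Base: (n11, dist=0).
Iteration 1: edges from {n11} -> (n18, dist=1), (n23, dist=1), (n32, dist=1), (n4, dist=1), (n5, dist=1).
Iteration 2: edges from {n18,n23,n32,n4,n5} -> (n10, dist=2), (n32, dist=2), (n34, dist=2). [UNION drops 1 duplicate row(s)]
Iteration 3: no outgoing edges from {n10,n32,n34}; recursion stops.
SUM(dist) = 0 + 1 + 1 + 1 + 1 + 1 + 2 + 2 + 2 = 11.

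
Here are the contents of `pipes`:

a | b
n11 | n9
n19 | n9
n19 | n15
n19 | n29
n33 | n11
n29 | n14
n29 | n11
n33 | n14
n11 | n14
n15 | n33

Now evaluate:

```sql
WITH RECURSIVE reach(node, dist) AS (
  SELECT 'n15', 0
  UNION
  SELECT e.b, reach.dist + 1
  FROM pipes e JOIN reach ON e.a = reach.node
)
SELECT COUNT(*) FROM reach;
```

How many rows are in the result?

6

Base: (n15, dist=0).
Iteration 1: edges from {n15} -> (n33, dist=1).
Iteration 2: edges from {n33} -> (n11, dist=2), (n14, dist=2).
Iteration 3: edges from {n11,n14} -> (n14, dist=3), (n9, dist=3).
Iteration 4: no outgoing edges from {n14,n9}; recursion stops.
Total rows emitted: 6.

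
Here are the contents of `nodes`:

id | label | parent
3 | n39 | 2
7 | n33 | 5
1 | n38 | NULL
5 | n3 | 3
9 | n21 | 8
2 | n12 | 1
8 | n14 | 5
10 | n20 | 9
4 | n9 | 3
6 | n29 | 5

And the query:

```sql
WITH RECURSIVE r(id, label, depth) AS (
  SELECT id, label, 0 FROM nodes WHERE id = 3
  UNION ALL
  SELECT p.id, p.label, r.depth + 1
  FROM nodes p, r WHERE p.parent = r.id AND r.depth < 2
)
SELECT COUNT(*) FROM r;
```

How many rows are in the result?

6

Base: id=3 (n39) at depth 0.
Iteration 1: rows with parent in {3} -> n9 (id 4, depth 1), n3 (id 5, depth 1).
Iteration 2: rows with parent in {4,5} -> n29 (id 6, depth 2), n33 (id 7, depth 2), n14 (id 8, depth 2).
Iteration 3: depth < 2 fails for all current rows; recursion stops.
Total rows emitted: 6.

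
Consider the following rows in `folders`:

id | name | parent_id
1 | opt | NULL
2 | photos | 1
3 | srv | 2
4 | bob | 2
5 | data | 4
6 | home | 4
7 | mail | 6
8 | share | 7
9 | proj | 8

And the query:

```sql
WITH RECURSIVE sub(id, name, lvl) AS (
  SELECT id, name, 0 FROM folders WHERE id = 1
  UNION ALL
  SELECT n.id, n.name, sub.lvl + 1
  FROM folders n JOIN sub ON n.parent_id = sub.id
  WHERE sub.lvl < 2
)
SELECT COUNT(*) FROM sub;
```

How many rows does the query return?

4

Base: id=1 (opt) at lvl 0.
Iteration 1: rows with parent_id in {1} -> photos (id 2, lvl 1).
Iteration 2: rows with parent_id in {2} -> srv (id 3, lvl 2), bob (id 4, lvl 2).
Iteration 3: lvl < 2 fails for all current rows; recursion stops.
Total rows emitted: 4.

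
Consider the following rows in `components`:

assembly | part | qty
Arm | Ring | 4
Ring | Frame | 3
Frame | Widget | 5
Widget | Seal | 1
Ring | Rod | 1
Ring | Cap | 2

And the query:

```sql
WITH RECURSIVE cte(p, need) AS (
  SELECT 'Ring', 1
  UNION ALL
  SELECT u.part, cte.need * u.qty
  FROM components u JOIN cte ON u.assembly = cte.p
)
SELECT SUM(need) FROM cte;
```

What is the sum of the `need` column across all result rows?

37

Base: (Ring, need=1).
Iteration 1: components of {Ring} -> Cap = 1*2 = 2, Frame = 1*3 = 3, Rod = 1*1 = 1.
Iteration 2: components of {Cap,Frame,Rod} -> Widget = 3*5 = 15.
Iteration 3: components of {Widget} -> Seal = 15*1 = 15.
Iteration 4: no further components; recursion stops.
SUM(need) = 1 + 1 + 3 + 2 + 15 + 15 = 37.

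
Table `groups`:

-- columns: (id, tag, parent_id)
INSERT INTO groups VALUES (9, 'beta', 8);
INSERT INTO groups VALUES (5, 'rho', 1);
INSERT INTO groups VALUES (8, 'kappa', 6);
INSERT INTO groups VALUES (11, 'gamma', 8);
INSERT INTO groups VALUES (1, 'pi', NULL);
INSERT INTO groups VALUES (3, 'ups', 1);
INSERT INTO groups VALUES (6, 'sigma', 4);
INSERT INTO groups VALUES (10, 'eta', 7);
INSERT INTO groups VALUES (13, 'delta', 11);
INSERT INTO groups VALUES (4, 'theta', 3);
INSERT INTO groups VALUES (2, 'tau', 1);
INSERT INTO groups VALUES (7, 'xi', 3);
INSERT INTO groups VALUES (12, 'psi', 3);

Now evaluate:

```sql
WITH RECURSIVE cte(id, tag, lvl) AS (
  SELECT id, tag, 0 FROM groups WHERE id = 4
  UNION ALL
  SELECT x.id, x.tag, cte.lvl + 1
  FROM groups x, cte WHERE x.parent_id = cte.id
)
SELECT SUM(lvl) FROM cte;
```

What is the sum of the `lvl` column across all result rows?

13

Base: id=4 (theta) at lvl 0.
Iteration 1: rows with parent_id in {4} -> sigma (id 6, lvl 1).
Iteration 2: rows with parent_id in {6} -> kappa (id 8, lvl 2).
Iteration 3: rows with parent_id in {8} -> beta (id 9, lvl 3), gamma (id 11, lvl 3).
Iteration 4: rows with parent_id in {9,11} -> delta (id 13, lvl 4).
Iteration 5: no rows with parent_id in {13}; recursion stops.
SUM(lvl) = 0 + 1 + 2 + 3 + 3 + 4 = 13.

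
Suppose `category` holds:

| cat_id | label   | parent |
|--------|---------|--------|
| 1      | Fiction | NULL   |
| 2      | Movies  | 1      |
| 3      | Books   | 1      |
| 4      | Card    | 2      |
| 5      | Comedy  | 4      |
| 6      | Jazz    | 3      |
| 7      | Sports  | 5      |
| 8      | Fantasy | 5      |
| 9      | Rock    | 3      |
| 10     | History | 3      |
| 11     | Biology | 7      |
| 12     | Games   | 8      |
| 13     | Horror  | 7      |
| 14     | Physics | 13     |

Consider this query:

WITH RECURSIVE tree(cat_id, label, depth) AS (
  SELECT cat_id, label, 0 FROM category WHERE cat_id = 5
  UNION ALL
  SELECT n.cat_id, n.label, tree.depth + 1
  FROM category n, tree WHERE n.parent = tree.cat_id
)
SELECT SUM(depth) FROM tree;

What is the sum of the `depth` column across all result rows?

11

Base: cat_id=5 (Comedy) at depth 0.
Iteration 1: rows with parent in {5} -> Sports (id 7, depth 1), Fantasy (id 8, depth 1).
Iteration 2: rows with parent in {7,8} -> Biology (id 11, depth 2), Games (id 12, depth 2), Horror (id 13, depth 2).
Iteration 3: rows with parent in {11,12,13} -> Physics (id 14, depth 3).
Iteration 4: no rows with parent in {14}; recursion stops.
SUM(depth) = 0 + 1 + 1 + 2 + 2 + 2 + 3 = 11.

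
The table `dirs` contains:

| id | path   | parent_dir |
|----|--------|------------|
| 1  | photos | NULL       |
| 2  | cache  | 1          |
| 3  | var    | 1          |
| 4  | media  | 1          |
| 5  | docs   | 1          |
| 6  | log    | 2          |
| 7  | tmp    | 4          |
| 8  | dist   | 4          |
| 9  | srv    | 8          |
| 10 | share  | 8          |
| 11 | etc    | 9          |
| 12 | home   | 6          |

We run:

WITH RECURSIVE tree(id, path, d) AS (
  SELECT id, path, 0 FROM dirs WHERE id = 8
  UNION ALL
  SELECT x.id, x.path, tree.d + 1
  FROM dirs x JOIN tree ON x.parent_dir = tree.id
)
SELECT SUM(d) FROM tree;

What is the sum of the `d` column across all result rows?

4

Base: id=8 (dist) at d 0.
Iteration 1: rows with parent_dir in {8} -> srv (id 9, d 1), share (id 10, d 1).
Iteration 2: rows with parent_dir in {9,10} -> etc (id 11, d 2).
Iteration 3: no rows with parent_dir in {11}; recursion stops.
SUM(d) = 0 + 1 + 1 + 2 = 4.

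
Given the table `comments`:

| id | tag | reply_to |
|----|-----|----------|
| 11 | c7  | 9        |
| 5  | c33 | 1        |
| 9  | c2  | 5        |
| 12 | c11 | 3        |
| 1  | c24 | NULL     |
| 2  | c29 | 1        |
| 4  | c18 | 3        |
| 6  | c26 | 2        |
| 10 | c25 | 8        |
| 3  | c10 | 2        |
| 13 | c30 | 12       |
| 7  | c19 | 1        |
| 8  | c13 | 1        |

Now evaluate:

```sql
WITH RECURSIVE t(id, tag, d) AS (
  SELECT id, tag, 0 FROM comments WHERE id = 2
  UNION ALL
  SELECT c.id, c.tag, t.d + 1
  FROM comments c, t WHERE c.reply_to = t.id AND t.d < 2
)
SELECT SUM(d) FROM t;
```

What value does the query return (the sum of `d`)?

6

Base: id=2 (c29) at d 0.
Iteration 1: rows with reply_to in {2} -> c10 (id 3, d 1), c26 (id 6, d 1).
Iteration 2: rows with reply_to in {3,6} -> c18 (id 4, d 2), c11 (id 12, d 2).
Iteration 3: d < 2 fails for all current rows; recursion stops.
SUM(d) = 0 + 1 + 1 + 2 + 2 = 6.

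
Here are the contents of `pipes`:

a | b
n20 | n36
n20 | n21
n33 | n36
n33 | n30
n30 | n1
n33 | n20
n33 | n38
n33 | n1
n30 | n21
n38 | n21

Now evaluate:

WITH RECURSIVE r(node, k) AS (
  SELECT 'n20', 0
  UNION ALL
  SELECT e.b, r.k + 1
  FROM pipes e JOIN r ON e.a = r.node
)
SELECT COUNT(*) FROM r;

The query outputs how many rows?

3

Base: (n20, k=0).
Iteration 1: edges from {n20} -> (n21, k=1), (n36, k=1).
Iteration 2: no outgoing edges from {n21,n36}; recursion stops.
Total rows emitted: 3.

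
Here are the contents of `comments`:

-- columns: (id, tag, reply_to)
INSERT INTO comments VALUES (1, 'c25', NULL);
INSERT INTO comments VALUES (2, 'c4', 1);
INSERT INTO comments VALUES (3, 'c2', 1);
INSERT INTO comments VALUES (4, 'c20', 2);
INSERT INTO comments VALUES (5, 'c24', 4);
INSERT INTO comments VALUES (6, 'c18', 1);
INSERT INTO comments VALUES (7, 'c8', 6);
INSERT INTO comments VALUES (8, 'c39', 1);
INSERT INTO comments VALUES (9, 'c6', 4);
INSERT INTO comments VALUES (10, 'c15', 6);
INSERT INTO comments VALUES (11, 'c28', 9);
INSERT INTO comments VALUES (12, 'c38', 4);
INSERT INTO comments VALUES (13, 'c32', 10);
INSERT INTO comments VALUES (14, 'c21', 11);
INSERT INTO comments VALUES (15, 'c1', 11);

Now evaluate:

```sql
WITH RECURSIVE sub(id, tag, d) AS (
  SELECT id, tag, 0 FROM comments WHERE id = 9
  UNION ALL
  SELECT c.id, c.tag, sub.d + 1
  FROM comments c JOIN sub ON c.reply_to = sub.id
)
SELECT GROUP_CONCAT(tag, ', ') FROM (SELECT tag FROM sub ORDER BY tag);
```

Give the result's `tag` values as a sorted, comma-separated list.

Base: id=9 (c6) at d 0.
Iteration 1: rows with reply_to in {9} -> c28 (id 11, d 1).
Iteration 2: rows with reply_to in {11} -> c21 (id 14, d 2), c1 (id 15, d 2).
Iteration 3: no rows with reply_to in {14,15}; recursion stops.

c1, c21, c28, c6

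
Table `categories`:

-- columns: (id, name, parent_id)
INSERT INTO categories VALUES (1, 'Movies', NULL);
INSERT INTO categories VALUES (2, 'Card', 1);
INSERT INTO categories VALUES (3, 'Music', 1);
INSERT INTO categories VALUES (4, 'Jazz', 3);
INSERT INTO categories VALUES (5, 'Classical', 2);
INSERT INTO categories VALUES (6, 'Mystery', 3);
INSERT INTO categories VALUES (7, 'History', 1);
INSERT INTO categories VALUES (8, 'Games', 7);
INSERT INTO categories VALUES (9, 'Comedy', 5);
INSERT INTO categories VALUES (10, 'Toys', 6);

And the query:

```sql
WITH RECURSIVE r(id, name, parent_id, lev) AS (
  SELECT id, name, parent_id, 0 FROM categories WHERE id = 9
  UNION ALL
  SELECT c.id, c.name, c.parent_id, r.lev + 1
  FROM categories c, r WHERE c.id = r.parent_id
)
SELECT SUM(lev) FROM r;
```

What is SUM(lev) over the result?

Base: id=9 (Comedy), parent_id=5, lev 0.
Iteration 1: join on id=5 -> Classical (id 5, parent_id=2, lev 1).
Iteration 2: join on id=2 -> Card (id 2, parent_id=1, lev 2).
Iteration 3: join on id=1 -> Movies (id 1, parent_id=NULL, lev 3).
Iteration 4: parent_id is NULL; no match; recursion stops.
SUM(lev) = 0 + 1 + 2 + 3 = 6.

6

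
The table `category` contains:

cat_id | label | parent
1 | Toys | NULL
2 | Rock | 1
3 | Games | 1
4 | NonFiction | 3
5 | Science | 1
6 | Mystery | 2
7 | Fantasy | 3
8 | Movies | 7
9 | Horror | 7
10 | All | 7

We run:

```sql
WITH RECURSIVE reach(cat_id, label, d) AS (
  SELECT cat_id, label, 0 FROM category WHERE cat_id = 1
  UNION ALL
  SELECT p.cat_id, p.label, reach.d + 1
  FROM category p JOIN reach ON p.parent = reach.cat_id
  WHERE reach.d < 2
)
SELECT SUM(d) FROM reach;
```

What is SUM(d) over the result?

9

Base: cat_id=1 (Toys) at d 0.
Iteration 1: rows with parent in {1} -> Rock (id 2, d 1), Games (id 3, d 1), Science (id 5, d 1).
Iteration 2: rows with parent in {2,3,5} -> NonFiction (id 4, d 2), Mystery (id 6, d 2), Fantasy (id 7, d 2).
Iteration 3: d < 2 fails for all current rows; recursion stops.
SUM(d) = 0 + 1 + 1 + 1 + 2 + 2 + 2 = 9.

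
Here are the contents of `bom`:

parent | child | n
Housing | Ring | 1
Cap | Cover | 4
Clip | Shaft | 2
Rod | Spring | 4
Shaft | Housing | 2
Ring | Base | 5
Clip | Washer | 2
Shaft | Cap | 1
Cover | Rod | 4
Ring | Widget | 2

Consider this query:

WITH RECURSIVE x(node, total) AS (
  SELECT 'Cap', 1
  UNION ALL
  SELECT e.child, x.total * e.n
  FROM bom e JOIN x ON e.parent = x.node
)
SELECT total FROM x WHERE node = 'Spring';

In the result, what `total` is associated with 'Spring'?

64

Base: (Cap, total=1).
Iteration 1: components of {Cap} -> Cover = 1*4 = 4.
Iteration 2: components of {Cover} -> Rod = 4*4 = 16.
Iteration 3: components of {Rod} -> Spring = 16*4 = 64.
Iteration 4: no further components; recursion stops.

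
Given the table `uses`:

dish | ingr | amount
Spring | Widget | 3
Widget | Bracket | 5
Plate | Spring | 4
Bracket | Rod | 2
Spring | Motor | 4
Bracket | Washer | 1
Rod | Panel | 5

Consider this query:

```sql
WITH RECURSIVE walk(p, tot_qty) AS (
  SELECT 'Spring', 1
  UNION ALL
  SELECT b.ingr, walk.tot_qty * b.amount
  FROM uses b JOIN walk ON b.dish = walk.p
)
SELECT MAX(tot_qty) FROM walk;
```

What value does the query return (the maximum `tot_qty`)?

150

Base: (Spring, tot_qty=1).
Iteration 1: components of {Spring} -> Motor = 1*4 = 4, Widget = 1*3 = 3.
Iteration 2: components of {Motor,Widget} -> Bracket = 3*5 = 15.
Iteration 3: components of {Bracket} -> Rod = 15*2 = 30, Washer = 15*1 = 15.
Iteration 4: components of {Rod,Washer} -> Panel = 30*5 = 150.
Iteration 5: no further components; recursion stops.
tot_qty values: 1, 3, 4, 15, 30, 15, 150; the maximum is 150.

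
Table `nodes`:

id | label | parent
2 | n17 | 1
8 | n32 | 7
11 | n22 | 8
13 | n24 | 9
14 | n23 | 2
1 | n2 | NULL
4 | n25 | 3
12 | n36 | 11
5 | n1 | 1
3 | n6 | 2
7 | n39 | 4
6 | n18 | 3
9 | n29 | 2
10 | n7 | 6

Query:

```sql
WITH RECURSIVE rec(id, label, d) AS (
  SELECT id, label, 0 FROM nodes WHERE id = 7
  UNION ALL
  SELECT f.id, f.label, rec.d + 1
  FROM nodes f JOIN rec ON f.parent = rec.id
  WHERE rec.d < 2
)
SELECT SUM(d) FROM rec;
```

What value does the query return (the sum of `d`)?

3

Base: id=7 (n39) at d 0.
Iteration 1: rows with parent in {7} -> n32 (id 8, d 1).
Iteration 2: rows with parent in {8} -> n22 (id 11, d 2).
Iteration 3: d < 2 fails for all current rows; recursion stops.
SUM(d) = 0 + 1 + 2 = 3.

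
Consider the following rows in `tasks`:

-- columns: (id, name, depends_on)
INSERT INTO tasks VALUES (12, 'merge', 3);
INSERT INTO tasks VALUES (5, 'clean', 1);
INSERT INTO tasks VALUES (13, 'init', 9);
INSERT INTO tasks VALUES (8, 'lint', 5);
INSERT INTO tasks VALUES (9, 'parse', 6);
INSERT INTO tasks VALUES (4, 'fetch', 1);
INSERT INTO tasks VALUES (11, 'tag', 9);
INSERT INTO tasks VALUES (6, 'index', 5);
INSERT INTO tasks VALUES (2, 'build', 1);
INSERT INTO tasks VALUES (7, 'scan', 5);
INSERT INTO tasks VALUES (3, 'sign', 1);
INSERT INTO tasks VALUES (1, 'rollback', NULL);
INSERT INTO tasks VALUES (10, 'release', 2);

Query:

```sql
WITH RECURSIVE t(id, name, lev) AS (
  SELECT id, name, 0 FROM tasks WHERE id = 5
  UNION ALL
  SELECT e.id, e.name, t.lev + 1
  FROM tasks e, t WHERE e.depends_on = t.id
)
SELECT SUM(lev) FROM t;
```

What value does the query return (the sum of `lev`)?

Base: id=5 (clean) at lev 0.
Iteration 1: rows with depends_on in {5} -> index (id 6, lev 1), scan (id 7, lev 1), lint (id 8, lev 1).
Iteration 2: rows with depends_on in {6,7,8} -> parse (id 9, lev 2).
Iteration 3: rows with depends_on in {9} -> tag (id 11, lev 3), init (id 13, lev 3).
Iteration 4: no rows with depends_on in {11,13}; recursion stops.
SUM(lev) = 0 + 1 + 1 + 1 + 2 + 3 + 3 = 11.

11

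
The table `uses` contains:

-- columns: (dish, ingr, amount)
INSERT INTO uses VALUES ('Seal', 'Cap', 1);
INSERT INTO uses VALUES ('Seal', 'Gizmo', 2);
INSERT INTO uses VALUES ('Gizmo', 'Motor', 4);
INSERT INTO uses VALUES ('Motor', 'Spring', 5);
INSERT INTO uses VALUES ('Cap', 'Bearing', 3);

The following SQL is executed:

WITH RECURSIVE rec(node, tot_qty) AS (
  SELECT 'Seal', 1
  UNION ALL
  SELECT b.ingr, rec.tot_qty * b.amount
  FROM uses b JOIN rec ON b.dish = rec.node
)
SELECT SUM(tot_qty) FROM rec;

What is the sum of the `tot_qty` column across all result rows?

Base: (Seal, tot_qty=1).
Iteration 1: components of {Seal} -> Cap = 1*1 = 1, Gizmo = 1*2 = 2.
Iteration 2: components of {Cap,Gizmo} -> Bearing = 1*3 = 3, Motor = 2*4 = 8.
Iteration 3: components of {Bearing,Motor} -> Spring = 8*5 = 40.
Iteration 4: no further components; recursion stops.
SUM(tot_qty) = 1 + 1 + 2 + 3 + 8 + 40 = 55.

55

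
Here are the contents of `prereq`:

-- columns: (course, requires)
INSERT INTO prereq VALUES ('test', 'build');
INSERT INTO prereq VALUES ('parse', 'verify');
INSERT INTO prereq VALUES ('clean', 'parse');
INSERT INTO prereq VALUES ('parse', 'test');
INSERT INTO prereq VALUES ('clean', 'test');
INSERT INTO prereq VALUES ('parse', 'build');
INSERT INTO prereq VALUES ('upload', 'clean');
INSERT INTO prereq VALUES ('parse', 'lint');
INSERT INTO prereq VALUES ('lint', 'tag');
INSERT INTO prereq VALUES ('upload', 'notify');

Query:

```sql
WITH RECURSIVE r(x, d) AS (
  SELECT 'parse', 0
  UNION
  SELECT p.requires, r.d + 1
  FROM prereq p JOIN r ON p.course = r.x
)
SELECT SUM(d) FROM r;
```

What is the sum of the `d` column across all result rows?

Base: (parse, d=0).
Iteration 1: edges from {parse} -> (build, d=1), (lint, d=1), (test, d=1), (verify, d=1).
Iteration 2: edges from {build,lint,test,verify} -> (build, d=2), (tag, d=2).
Iteration 3: no outgoing edges from {build,tag}; recursion stops.
SUM(d) = 0 + 1 + 1 + 1 + 1 + 2 + 2 = 8.

8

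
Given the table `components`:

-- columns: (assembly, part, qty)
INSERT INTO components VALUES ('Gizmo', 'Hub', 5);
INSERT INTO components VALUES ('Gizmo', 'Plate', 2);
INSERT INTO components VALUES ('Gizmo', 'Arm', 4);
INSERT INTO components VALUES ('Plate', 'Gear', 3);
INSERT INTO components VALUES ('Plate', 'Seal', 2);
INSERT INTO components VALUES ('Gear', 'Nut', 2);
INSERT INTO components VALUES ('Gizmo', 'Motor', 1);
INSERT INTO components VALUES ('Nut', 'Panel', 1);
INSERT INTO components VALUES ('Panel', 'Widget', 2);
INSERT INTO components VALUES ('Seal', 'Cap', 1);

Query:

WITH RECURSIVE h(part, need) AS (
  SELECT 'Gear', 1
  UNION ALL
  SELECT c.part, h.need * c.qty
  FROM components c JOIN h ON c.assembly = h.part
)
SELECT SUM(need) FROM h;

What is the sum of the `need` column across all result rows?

9

Base: (Gear, need=1).
Iteration 1: components of {Gear} -> Nut = 1*2 = 2.
Iteration 2: components of {Nut} -> Panel = 2*1 = 2.
Iteration 3: components of {Panel} -> Widget = 2*2 = 4.
Iteration 4: no further components; recursion stops.
SUM(need) = 1 + 2 + 2 + 4 = 9.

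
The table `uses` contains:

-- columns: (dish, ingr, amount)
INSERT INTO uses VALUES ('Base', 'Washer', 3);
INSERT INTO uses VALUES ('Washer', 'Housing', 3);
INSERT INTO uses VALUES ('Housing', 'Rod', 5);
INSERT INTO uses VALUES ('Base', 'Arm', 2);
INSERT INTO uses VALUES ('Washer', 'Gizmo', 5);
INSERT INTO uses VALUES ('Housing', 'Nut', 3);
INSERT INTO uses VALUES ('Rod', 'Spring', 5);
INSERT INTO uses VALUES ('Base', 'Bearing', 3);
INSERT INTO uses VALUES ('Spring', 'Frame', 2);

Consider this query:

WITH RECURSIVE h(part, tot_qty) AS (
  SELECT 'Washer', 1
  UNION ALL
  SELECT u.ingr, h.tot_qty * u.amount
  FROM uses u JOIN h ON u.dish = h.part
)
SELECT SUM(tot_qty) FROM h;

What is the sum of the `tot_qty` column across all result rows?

Base: (Washer, tot_qty=1).
Iteration 1: components of {Washer} -> Gizmo = 1*5 = 5, Housing = 1*3 = 3.
Iteration 2: components of {Gizmo,Housing} -> Nut = 3*3 = 9, Rod = 3*5 = 15.
Iteration 3: components of {Nut,Rod} -> Spring = 15*5 = 75.
Iteration 4: components of {Spring} -> Frame = 75*2 = 150.
Iteration 5: no further components; recursion stops.
SUM(tot_qty) = 1 + 3 + 5 + 15 + 9 + 75 + 150 = 258.

258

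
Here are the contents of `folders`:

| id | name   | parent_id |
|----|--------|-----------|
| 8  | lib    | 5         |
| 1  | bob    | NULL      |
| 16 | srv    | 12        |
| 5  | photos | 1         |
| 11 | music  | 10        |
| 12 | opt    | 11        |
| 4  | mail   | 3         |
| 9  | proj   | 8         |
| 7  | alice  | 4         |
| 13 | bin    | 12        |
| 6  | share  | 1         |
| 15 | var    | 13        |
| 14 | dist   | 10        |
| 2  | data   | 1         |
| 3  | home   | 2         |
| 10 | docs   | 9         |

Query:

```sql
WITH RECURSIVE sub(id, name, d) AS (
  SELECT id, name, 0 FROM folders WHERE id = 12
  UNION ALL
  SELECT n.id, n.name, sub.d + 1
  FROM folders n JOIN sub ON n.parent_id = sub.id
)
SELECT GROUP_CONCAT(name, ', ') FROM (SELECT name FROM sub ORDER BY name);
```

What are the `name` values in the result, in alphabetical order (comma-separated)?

bin, opt, srv, var

Base: id=12 (opt) at d 0.
Iteration 1: rows with parent_id in {12} -> bin (id 13, d 1), srv (id 16, d 1).
Iteration 2: rows with parent_id in {13,16} -> var (id 15, d 2).
Iteration 3: no rows with parent_id in {15}; recursion stops.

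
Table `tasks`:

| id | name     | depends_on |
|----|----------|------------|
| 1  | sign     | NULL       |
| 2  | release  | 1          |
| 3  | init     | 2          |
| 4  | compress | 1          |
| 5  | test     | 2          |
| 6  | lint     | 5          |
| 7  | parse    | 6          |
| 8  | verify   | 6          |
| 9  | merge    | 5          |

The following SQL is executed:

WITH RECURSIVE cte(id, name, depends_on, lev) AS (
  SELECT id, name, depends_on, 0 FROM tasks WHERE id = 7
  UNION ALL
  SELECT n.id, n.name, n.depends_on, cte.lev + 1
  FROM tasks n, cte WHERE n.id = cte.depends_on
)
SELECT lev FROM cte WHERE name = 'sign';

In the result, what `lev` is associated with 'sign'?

Base: id=7 (parse), depends_on=6, lev 0.
Iteration 1: join on id=6 -> lint (id 6, depends_on=5, lev 1).
Iteration 2: join on id=5 -> test (id 5, depends_on=2, lev 2).
Iteration 3: join on id=2 -> release (id 2, depends_on=1, lev 3).
Iteration 4: join on id=1 -> sign (id 1, depends_on=NULL, lev 4).
Iteration 5: depends_on is NULL; no match; recursion stops.

4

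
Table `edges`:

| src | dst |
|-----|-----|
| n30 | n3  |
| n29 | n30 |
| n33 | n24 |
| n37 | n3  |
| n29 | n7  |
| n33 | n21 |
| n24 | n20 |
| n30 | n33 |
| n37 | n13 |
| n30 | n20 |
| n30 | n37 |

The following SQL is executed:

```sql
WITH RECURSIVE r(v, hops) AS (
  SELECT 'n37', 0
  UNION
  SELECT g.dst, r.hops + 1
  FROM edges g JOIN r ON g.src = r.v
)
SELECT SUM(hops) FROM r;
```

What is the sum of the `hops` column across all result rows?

Base: (n37, hops=0).
Iteration 1: edges from {n37} -> (n13, hops=1), (n3, hops=1).
Iteration 2: no outgoing edges from {n13,n3}; recursion stops.
SUM(hops) = 0 + 1 + 1 = 2.

2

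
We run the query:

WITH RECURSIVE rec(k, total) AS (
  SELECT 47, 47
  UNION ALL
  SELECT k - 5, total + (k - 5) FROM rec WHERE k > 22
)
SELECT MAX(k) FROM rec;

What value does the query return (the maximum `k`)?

47

Base: k=47, total=47.
Iteration 1: 47 > 22 holds -> k = 47 - 5 = 42, total = 47 + 42 = 89.
Iteration 2: 42 > 22 holds -> k = 42 - 5 = 37, total = 89 + 37 = 126.
Iteration 3: 37 > 22 holds -> k = 37 - 5 = 32, total = 126 + 32 = 158.
Iteration 4: 32 > 22 holds -> k = 32 - 5 = 27, total = 158 + 27 = 185.
Iteration 5: 27 > 22 holds -> k = 27 - 5 = 22, total = 185 + 22 = 207.
Iteration 6: 22 > 22 fails; recursion stops.
k values: 47, 42, 37, 32, 27, 22; the maximum is 47.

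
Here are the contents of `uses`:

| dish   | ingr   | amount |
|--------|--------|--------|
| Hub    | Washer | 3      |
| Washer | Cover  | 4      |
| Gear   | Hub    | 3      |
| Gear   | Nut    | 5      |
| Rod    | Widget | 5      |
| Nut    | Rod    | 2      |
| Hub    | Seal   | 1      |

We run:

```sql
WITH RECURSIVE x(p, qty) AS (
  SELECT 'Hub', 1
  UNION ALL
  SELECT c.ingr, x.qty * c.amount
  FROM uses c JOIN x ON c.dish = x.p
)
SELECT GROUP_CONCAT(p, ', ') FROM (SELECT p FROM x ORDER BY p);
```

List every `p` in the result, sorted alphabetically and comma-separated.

Base: (Hub, qty=1).
Iteration 1: components of {Hub} -> Seal = 1*1 = 1, Washer = 1*3 = 3.
Iteration 2: components of {Seal,Washer} -> Cover = 3*4 = 12.
Iteration 3: no further components; recursion stops.

Cover, Hub, Seal, Washer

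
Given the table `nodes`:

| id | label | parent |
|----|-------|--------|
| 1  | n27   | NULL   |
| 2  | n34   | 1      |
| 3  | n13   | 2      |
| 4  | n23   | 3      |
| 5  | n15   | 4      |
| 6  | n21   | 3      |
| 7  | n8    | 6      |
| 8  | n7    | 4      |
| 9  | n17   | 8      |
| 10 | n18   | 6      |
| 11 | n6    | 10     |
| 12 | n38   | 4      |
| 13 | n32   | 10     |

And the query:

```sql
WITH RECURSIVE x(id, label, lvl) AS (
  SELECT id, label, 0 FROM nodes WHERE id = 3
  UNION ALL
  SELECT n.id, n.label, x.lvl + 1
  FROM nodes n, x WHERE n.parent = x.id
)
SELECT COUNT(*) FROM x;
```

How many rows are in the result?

Base: id=3 (n13) at lvl 0.
Iteration 1: rows with parent in {3} -> n23 (id 4, lvl 1), n21 (id 6, lvl 1).
Iteration 2: rows with parent in {4,6} -> n15 (id 5, lvl 2), n8 (id 7, lvl 2), n7 (id 8, lvl 2), n18 (id 10, lvl 2), n38 (id 12, lvl 2).
Iteration 3: rows with parent in {5,7,8,10,12} -> n17 (id 9, lvl 3), n6 (id 11, lvl 3), n32 (id 13, lvl 3).
Iteration 4: no rows with parent in {9,11,13}; recursion stops.
Total rows emitted: 11.

11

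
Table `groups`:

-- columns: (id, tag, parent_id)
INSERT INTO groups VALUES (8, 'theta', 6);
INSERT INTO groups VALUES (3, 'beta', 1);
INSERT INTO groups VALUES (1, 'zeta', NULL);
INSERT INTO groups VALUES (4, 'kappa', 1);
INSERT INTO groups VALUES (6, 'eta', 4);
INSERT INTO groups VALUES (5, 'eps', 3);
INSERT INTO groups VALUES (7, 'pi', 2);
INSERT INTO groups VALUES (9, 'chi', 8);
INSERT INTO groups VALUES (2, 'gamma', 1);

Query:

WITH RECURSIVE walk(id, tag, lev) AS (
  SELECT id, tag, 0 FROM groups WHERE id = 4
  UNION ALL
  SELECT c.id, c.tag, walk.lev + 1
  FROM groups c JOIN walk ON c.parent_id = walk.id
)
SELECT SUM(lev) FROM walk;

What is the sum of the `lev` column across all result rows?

Base: id=4 (kappa) at lev 0.
Iteration 1: rows with parent_id in {4} -> eta (id 6, lev 1).
Iteration 2: rows with parent_id in {6} -> theta (id 8, lev 2).
Iteration 3: rows with parent_id in {8} -> chi (id 9, lev 3).
Iteration 4: no rows with parent_id in {9}; recursion stops.
SUM(lev) = 0 + 1 + 2 + 3 = 6.

6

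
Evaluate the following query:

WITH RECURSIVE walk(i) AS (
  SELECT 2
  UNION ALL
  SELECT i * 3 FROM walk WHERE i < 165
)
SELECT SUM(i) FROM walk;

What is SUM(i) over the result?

Base: i=2.
Iteration 1: 2 < 165 holds -> i = 2 * 3 = 6.
Iteration 2: 6 < 165 holds -> i = 6 * 3 = 18.
Iteration 3: 18 < 165 holds -> i = 18 * 3 = 54.
Iteration 4: 54 < 165 holds -> i = 54 * 3 = 162.
Iteration 5: 162 < 165 holds -> i = 162 * 3 = 486.
Iteration 6: 486 < 165 fails; recursion stops.
SUM(i) = 2 + 6 + 18 + 54 + 162 + 486 = 728.

728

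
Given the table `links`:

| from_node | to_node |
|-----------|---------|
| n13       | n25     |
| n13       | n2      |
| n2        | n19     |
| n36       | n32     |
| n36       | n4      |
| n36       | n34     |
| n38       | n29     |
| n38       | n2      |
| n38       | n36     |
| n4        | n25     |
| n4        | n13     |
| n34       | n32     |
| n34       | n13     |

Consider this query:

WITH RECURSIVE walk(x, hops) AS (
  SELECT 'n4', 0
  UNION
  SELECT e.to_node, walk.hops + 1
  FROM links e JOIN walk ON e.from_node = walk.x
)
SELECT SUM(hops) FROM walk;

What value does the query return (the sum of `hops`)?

9

Base: (n4, hops=0).
Iteration 1: edges from {n4} -> (n13, hops=1), (n25, hops=1).
Iteration 2: edges from {n13,n25} -> (n2, hops=2), (n25, hops=2).
Iteration 3: edges from {n2,n25} -> (n19, hops=3).
Iteration 4: no outgoing edges from {n19}; recursion stops.
SUM(hops) = 0 + 1 + 1 + 2 + 2 + 3 = 9.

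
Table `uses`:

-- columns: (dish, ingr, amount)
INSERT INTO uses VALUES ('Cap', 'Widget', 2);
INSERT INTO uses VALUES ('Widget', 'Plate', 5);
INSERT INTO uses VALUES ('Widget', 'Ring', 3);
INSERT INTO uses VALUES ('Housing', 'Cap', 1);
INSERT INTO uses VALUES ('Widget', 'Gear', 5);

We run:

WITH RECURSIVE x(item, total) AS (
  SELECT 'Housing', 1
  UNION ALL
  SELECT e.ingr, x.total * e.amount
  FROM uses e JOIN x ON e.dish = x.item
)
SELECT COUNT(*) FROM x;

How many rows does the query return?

6

Base: (Housing, total=1).
Iteration 1: components of {Housing} -> Cap = 1*1 = 1.
Iteration 2: components of {Cap} -> Widget = 1*2 = 2.
Iteration 3: components of {Widget} -> Gear = 2*5 = 10, Plate = 2*5 = 10, Ring = 2*3 = 6.
Iteration 4: no further components; recursion stops.
Total rows emitted: 6.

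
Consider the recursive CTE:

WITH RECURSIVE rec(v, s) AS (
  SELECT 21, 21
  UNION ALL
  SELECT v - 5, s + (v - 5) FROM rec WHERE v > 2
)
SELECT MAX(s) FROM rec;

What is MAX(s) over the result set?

Base: v=21, s=21.
Iteration 1: 21 > 2 holds -> v = 21 - 5 = 16, s = 21 + 16 = 37.
Iteration 2: 16 > 2 holds -> v = 16 - 5 = 11, s = 37 + 11 = 48.
Iteration 3: 11 > 2 holds -> v = 11 - 5 = 6, s = 48 + 6 = 54.
Iteration 4: 6 > 2 holds -> v = 6 - 5 = 1, s = 54 + 1 = 55.
Iteration 5: 1 > 2 fails; recursion stops.
s values: 21, 37, 48, 54, 55; the maximum is 55.

55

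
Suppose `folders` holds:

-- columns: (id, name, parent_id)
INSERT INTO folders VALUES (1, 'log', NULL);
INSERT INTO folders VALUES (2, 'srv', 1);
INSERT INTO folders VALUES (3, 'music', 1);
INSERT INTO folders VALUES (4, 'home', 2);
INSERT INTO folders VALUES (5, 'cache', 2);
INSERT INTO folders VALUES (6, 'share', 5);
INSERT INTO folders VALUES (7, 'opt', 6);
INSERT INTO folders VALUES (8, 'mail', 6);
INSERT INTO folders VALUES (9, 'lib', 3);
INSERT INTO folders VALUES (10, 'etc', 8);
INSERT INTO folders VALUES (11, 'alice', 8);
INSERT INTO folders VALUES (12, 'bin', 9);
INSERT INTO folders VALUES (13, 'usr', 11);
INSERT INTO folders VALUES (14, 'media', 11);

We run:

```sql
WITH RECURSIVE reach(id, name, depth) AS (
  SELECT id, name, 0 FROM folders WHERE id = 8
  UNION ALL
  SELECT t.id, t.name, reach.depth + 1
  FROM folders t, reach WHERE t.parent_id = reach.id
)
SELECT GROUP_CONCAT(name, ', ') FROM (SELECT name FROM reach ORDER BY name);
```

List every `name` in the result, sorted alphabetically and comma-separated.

Base: id=8 (mail) at depth 0.
Iteration 1: rows with parent_id in {8} -> etc (id 10, depth 1), alice (id 11, depth 1).
Iteration 2: rows with parent_id in {10,11} -> usr (id 13, depth 2), media (id 14, depth 2).
Iteration 3: no rows with parent_id in {13,14}; recursion stops.

alice, etc, mail, media, usr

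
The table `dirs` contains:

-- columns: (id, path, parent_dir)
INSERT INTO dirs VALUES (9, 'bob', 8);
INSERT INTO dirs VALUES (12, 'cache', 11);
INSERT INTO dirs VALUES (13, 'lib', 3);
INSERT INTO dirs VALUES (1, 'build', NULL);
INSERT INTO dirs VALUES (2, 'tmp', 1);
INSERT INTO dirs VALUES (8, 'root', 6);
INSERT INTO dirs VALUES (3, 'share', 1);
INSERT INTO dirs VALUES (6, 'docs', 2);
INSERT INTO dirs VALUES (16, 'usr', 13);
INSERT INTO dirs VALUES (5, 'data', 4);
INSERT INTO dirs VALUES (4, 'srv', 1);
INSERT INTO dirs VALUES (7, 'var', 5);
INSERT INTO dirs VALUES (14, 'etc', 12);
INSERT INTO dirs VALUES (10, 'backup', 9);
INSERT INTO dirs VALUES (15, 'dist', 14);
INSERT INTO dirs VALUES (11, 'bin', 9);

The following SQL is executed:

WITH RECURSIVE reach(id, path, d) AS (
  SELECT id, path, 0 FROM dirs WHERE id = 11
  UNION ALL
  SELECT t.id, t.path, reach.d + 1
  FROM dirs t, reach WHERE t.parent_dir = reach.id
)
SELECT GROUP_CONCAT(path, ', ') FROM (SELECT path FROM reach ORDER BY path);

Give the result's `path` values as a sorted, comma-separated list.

bin, cache, dist, etc

Base: id=11 (bin) at d 0.
Iteration 1: rows with parent_dir in {11} -> cache (id 12, d 1).
Iteration 2: rows with parent_dir in {12} -> etc (id 14, d 2).
Iteration 3: rows with parent_dir in {14} -> dist (id 15, d 3).
Iteration 4: no rows with parent_dir in {15}; recursion stops.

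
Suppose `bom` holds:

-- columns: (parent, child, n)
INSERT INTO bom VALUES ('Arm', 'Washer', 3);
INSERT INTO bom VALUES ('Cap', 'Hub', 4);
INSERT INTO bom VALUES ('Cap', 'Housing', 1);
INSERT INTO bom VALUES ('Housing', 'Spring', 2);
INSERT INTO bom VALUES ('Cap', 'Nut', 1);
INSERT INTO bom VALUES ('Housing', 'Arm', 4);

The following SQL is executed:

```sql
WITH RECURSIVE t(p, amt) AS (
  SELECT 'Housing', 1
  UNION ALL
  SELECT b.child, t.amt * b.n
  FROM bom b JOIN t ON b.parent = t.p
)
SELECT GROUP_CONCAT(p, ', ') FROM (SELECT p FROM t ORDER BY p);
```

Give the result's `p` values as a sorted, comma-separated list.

Arm, Housing, Spring, Washer

Base: (Housing, amt=1).
Iteration 1: components of {Housing} -> Arm = 1*4 = 4, Spring = 1*2 = 2.
Iteration 2: components of {Arm,Spring} -> Washer = 4*3 = 12.
Iteration 3: no further components; recursion stops.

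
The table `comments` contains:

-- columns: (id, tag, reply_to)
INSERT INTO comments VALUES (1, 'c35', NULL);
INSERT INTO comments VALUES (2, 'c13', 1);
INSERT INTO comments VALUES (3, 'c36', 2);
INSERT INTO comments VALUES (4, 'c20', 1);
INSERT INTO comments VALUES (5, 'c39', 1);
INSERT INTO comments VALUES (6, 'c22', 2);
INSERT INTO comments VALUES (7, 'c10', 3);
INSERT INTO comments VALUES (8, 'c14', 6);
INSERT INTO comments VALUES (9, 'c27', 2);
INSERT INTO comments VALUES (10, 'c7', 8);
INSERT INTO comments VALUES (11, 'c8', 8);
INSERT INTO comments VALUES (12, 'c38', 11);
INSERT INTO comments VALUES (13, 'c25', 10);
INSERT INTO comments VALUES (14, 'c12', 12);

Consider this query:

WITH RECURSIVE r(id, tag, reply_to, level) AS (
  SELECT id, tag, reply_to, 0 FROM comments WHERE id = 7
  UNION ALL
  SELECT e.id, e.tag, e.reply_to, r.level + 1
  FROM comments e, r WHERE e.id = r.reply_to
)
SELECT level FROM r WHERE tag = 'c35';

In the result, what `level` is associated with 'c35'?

Base: id=7 (c10), reply_to=3, level 0.
Iteration 1: join on id=3 -> c36 (id 3, reply_to=2, level 1).
Iteration 2: join on id=2 -> c13 (id 2, reply_to=1, level 2).
Iteration 3: join on id=1 -> c35 (id 1, reply_to=NULL, level 3).
Iteration 4: reply_to is NULL; no match; recursion stops.

3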